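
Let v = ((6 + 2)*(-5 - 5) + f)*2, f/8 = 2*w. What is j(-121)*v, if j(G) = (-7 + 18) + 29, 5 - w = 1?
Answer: -1280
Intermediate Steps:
w = 4 (w = 5 - 1*1 = 5 - 1 = 4)
j(G) = 40 (j(G) = 11 + 29 = 40)
f = 64 (f = 8*(2*4) = 8*8 = 64)
v = -32 (v = ((6 + 2)*(-5 - 5) + 64)*2 = (8*(-10) + 64)*2 = (-80 + 64)*2 = -16*2 = -32)
j(-121)*v = 40*(-32) = -1280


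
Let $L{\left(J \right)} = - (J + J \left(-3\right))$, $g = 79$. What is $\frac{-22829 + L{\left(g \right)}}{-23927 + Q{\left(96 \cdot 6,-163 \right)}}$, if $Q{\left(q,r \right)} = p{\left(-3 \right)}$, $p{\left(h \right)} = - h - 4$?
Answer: $\frac{7557}{7976} \approx 0.94747$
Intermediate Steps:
$p{\left(h \right)} = -4 - h$
$Q{\left(q,r \right)} = -1$ ($Q{\left(q,r \right)} = -4 - -3 = -4 + 3 = -1$)
$L{\left(J \right)} = 2 J$ ($L{\left(J \right)} = - (J - 3 J) = - \left(-2\right) J = 2 J$)
$\frac{-22829 + L{\left(g \right)}}{-23927 + Q{\left(96 \cdot 6,-163 \right)}} = \frac{-22829 + 2 \cdot 79}{-23927 - 1} = \frac{-22829 + 158}{-23928} = \left(-22671\right) \left(- \frac{1}{23928}\right) = \frac{7557}{7976}$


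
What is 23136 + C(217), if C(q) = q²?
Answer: 70225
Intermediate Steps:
23136 + C(217) = 23136 + 217² = 23136 + 47089 = 70225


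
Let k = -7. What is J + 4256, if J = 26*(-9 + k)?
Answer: 3840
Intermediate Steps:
J = -416 (J = 26*(-9 - 7) = 26*(-16) = -416)
J + 4256 = -416 + 4256 = 3840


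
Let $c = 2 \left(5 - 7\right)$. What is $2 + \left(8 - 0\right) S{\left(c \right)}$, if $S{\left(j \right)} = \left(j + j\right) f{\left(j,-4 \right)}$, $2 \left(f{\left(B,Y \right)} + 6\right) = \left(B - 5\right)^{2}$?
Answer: $-2206$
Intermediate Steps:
$f{\left(B,Y \right)} = -6 + \frac{\left(-5 + B\right)^{2}}{2}$ ($f{\left(B,Y \right)} = -6 + \frac{\left(B - 5\right)^{2}}{2} = -6 + \frac{\left(-5 + B\right)^{2}}{2}$)
$c = -4$ ($c = 2 \left(5 - 7\right) = 2 \left(-2\right) = -4$)
$S{\left(j \right)} = 2 j \left(-6 + \frac{\left(-5 + j\right)^{2}}{2}\right)$ ($S{\left(j \right)} = \left(j + j\right) \left(-6 + \frac{\left(-5 + j\right)^{2}}{2}\right) = 2 j \left(-6 + \frac{\left(-5 + j\right)^{2}}{2}\right)$)
$2 + \left(8 - 0\right) S{\left(c \right)} = 2 + \left(8 - 0\right) \left(- 4 \left(-12 + \left(-5 - 4\right)^{2}\right)\right) = 2 + \left(8 + 0\right) \left(- 4 \left(-12 + \left(-9\right)^{2}\right)\right) = 2 + 8 \left(- 4 \left(-12 + 81\right)\right) = 2 + 8 \left(\left(-4\right) 69\right) = 2 + 8 \left(-276\right) = 2 - 2208 = -2206$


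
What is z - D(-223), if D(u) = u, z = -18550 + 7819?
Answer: -10508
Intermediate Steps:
z = -10731
z - D(-223) = -10731 - 1*(-223) = -10731 + 223 = -10508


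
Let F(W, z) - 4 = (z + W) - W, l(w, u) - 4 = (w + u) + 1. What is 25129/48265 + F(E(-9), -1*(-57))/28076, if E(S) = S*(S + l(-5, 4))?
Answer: 708465969/1355088140 ≈ 0.52282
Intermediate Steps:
l(w, u) = 5 + u + w (l(w, u) = 4 + ((w + u) + 1) = 4 + ((u + w) + 1) = 4 + (1 + u + w) = 5 + u + w)
E(S) = S*(4 + S) (E(S) = S*(S + (5 + 4 - 5)) = S*(S + 4) = S*(4 + S))
F(W, z) = 4 + z (F(W, z) = 4 + ((z + W) - W) = 4 + ((W + z) - W) = 4 + z)
25129/48265 + F(E(-9), -1*(-57))/28076 = 25129/48265 + (4 - 1*(-57))/28076 = 25129*(1/48265) + (4 + 57)*(1/28076) = 25129/48265 + 61*(1/28076) = 25129/48265 + 61/28076 = 708465969/1355088140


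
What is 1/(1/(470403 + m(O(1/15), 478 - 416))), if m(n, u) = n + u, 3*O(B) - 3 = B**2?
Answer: 317564551/675 ≈ 4.7047e+5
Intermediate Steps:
O(B) = 1 + B**2/3
1/(1/(470403 + m(O(1/15), 478 - 416))) = 1/(1/(470403 + ((1 + (1/15)**2/3) + (478 - 416)))) = 1/(1/(470403 + ((1 + (1/15)**2/3) + 62))) = 1/(1/(470403 + ((1 + (1/3)*(1/225)) + 62))) = 1/(1/(470403 + ((1 + 1/675) + 62))) = 1/(1/(470403 + (676/675 + 62))) = 1/(1/(470403 + 42526/675)) = 1/(1/(317564551/675)) = 1/(675/317564551) = 317564551/675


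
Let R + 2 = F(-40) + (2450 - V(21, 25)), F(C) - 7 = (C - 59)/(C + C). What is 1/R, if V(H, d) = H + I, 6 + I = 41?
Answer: 80/192019 ≈ 0.00041663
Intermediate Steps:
I = 35 (I = -6 + 41 = 35)
V(H, d) = 35 + H (V(H, d) = H + 35 = 35 + H)
F(C) = 7 + (-59 + C)/(2*C) (F(C) = 7 + (C - 59)/(C + C) = 7 + (-59 + C)/((2*C)) = 7 + (-59 + C)*(1/(2*C)) = 7 + (-59 + C)/(2*C))
R = 192019/80 (R = -2 + ((½)*(-59 + 15*(-40))/(-40) + (2450 - (35 + 21))) = -2 + ((½)*(-1/40)*(-59 - 600) + (2450 - 1*56)) = -2 + ((½)*(-1/40)*(-659) + (2450 - 56)) = -2 + (659/80 + 2394) = -2 + 192179/80 = 192019/80 ≈ 2400.2)
1/R = 1/(192019/80) = 80/192019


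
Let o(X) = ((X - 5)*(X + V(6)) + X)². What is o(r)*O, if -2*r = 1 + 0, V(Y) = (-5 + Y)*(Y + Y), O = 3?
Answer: 195075/16 ≈ 12192.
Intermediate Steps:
V(Y) = 2*Y*(-5 + Y) (V(Y) = (-5 + Y)*(2*Y) = 2*Y*(-5 + Y))
r = -½ (r = -(1 + 0)/2 = -½*1 = -½ ≈ -0.50000)
o(X) = (X + (-5 + X)*(12 + X))² (o(X) = ((X - 5)*(X + 2*6*(-5 + 6)) + X)² = ((-5 + X)*(X + 2*6*1) + X)² = ((-5 + X)*(X + 12) + X)² = ((-5 + X)*(12 + X) + X)² = (X + (-5 + X)*(12 + X))²)
o(r)*O = (-60 + (-½)² + 8*(-½))²*3 = (-60 + ¼ - 4)²*3 = (-255/4)²*3 = (65025/16)*3 = 195075/16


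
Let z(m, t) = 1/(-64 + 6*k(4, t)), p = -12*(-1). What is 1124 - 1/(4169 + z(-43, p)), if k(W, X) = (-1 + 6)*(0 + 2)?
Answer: 18742696/16675 ≈ 1124.0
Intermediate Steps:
p = 12
k(W, X) = 10 (k(W, X) = 5*2 = 10)
z(m, t) = -¼ (z(m, t) = 1/(-64 + 6*10) = 1/(-64 + 60) = 1/(-4) = -¼)
1124 - 1/(4169 + z(-43, p)) = 1124 - 1/(4169 - ¼) = 1124 - 1/16675/4 = 1124 - 1*4/16675 = 1124 - 4/16675 = 18742696/16675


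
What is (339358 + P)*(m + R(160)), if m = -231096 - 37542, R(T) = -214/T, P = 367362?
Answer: -189852792598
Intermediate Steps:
m = -268638
(339358 + P)*(m + R(160)) = (339358 + 367362)*(-268638 - 214/160) = 706720*(-268638 - 214*1/160) = 706720*(-268638 - 107/80) = 706720*(-21491147/80) = -189852792598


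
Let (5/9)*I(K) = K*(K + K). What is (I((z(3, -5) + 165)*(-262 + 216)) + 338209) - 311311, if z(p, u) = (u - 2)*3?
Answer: 789927258/5 ≈ 1.5799e+8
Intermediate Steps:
z(p, u) = -6 + 3*u (z(p, u) = (-2 + u)*3 = -6 + 3*u)
I(K) = 18*K**2/5 (I(K) = 9*(K*(K + K))/5 = 9*(K*(2*K))/5 = 9*(2*K**2)/5 = 18*K**2/5)
(I((z(3, -5) + 165)*(-262 + 216)) + 338209) - 311311 = (18*(((-6 + 3*(-5)) + 165)*(-262 + 216))**2/5 + 338209) - 311311 = (18*(((-6 - 15) + 165)*(-46))**2/5 + 338209) - 311311 = (18*((-21 + 165)*(-46))**2/5 + 338209) - 311311 = (18*(144*(-46))**2/5 + 338209) - 311311 = ((18/5)*(-6624)**2 + 338209) - 311311 = ((18/5)*43877376 + 338209) - 311311 = (789792768/5 + 338209) - 311311 = 791483813/5 - 311311 = 789927258/5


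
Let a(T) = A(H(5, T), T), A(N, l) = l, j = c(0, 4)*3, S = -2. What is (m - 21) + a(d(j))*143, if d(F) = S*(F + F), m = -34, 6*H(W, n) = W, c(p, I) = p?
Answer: -55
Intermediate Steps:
H(W, n) = W/6
j = 0 (j = 0*3 = 0)
d(F) = -4*F (d(F) = -2*(F + F) = -4*F)
a(T) = T
(m - 21) + a(d(j))*143 = (-34 - 21) - 4*0*143 = -55 + 0*143 = -55 + 0 = -55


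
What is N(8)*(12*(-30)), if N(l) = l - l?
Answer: 0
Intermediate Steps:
N(l) = 0
N(8)*(12*(-30)) = 0*(12*(-30)) = 0*(-360) = 0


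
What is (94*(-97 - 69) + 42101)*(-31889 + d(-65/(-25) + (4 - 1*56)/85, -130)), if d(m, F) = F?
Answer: -848407443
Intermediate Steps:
(94*(-97 - 69) + 42101)*(-31889 + d(-65/(-25) + (4 - 1*56)/85, -130)) = (94*(-97 - 69) + 42101)*(-31889 - 130) = (94*(-166) + 42101)*(-32019) = (-15604 + 42101)*(-32019) = 26497*(-32019) = -848407443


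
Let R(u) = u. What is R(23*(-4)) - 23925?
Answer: -24017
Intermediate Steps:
R(23*(-4)) - 23925 = 23*(-4) - 23925 = -92 - 23925 = -24017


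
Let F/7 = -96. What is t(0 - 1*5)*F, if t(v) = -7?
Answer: 4704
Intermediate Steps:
F = -672 (F = 7*(-96) = -672)
t(0 - 1*5)*F = -7*(-672) = 4704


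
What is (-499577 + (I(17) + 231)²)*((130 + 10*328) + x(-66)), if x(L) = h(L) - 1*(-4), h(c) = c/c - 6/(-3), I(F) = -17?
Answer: -1550569677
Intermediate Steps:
h(c) = 3 (h(c) = 1 - 6*(-⅓) = 1 + 2 = 3)
x(L) = 7 (x(L) = 3 - 1*(-4) = 3 + 4 = 7)
(-499577 + (I(17) + 231)²)*((130 + 10*328) + x(-66)) = (-499577 + (-17 + 231)²)*((130 + 10*328) + 7) = (-499577 + 214²)*((130 + 3280) + 7) = (-499577 + 45796)*(3410 + 7) = -453781*3417 = -1550569677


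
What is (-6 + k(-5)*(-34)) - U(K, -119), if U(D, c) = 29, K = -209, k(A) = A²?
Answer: -885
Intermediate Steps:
(-6 + k(-5)*(-34)) - U(K, -119) = (-6 + (-5)²*(-34)) - 1*29 = (-6 + 25*(-34)) - 29 = (-6 - 850) - 29 = -856 - 29 = -885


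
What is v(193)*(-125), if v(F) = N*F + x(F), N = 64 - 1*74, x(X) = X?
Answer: 217125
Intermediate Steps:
N = -10 (N = 64 - 74 = -10)
v(F) = -9*F (v(F) = -10*F + F = -9*F)
v(193)*(-125) = -9*193*(-125) = -1737*(-125) = 217125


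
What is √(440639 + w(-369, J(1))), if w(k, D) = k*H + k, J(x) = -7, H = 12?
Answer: 11*√3602 ≈ 660.18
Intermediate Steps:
w(k, D) = 13*k (w(k, D) = k*12 + k = 12*k + k = 13*k)
√(440639 + w(-369, J(1))) = √(440639 + 13*(-369)) = √(440639 - 4797) = √435842 = 11*√3602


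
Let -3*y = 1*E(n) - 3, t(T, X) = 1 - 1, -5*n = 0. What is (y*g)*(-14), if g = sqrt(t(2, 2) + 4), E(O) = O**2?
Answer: -28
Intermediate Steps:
n = 0 (n = -1/5*0 = 0)
t(T, X) = 0
y = 1 (y = -(1*0**2 - 3)/3 = -(1*0 - 3)/3 = -(0 - 3)/3 = -1/3*(-3) = 1)
g = 2 (g = sqrt(0 + 4) = sqrt(4) = 2)
(y*g)*(-14) = (1*2)*(-14) = 2*(-14) = -28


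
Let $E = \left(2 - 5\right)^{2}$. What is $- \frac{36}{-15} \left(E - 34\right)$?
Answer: $-60$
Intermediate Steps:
$E = 9$ ($E = \left(-3\right)^{2} = 9$)
$- \frac{36}{-15} \left(E - 34\right) = - \frac{36}{-15} \left(9 - 34\right) = \left(-36\right) \left(- \frac{1}{15}\right) \left(-25\right) = \frac{12}{5} \left(-25\right) = -60$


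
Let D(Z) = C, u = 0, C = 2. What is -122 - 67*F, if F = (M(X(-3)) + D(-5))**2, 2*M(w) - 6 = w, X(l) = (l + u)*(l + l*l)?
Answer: -1194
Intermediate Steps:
X(l) = l*(l + l**2) (X(l) = (l + 0)*(l + l*l) = l*(l + l**2))
M(w) = 3 + w/2
D(Z) = 2
F = 16 (F = ((3 + ((-3)**2*(1 - 3))/2) + 2)**2 = ((3 + (9*(-2))/2) + 2)**2 = ((3 + (1/2)*(-18)) + 2)**2 = ((3 - 9) + 2)**2 = (-6 + 2)**2 = (-4)**2 = 16)
-122 - 67*F = -122 - 67*16 = -122 - 1072 = -1194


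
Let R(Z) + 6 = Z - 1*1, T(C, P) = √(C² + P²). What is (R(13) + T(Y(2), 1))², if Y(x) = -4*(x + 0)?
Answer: (6 + √65)² ≈ 197.75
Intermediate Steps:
Y(x) = -4*x
R(Z) = -7 + Z (R(Z) = -6 + (Z - 1*1) = -6 + (Z - 1) = -6 + (-1 + Z) = -7 + Z)
(R(13) + T(Y(2), 1))² = ((-7 + 13) + √((-4*2)² + 1²))² = (6 + √((-8)² + 1))² = (6 + √(64 + 1))² = (6 + √65)²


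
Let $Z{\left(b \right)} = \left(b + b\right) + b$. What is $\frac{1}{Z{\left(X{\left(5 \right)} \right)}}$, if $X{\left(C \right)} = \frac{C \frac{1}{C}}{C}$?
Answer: $\frac{5}{3} \approx 1.6667$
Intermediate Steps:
$X{\left(C \right)} = \frac{1}{C}$ ($X{\left(C \right)} = 1 \frac{1}{C} = \frac{1}{C}$)
$Z{\left(b \right)} = 3 b$ ($Z{\left(b \right)} = 2 b + b = 3 b$)
$\frac{1}{Z{\left(X{\left(5 \right)} \right)}} = \frac{1}{3 \cdot \frac{1}{5}} = \frac{1}{\frac{3}{5}} = \frac{5}{3}$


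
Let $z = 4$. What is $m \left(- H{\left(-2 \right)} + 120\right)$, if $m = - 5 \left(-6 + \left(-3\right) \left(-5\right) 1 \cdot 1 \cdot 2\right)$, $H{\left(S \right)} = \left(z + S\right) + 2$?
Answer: $-13920$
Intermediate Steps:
$H{\left(S \right)} = 6 + S$ ($H{\left(S \right)} = \left(4 + S\right) + 2 = 6 + S$)
$m = -120$ ($m = - 5 \left(-6 + 15 \cdot 1 \cdot 2\right) = - 5 \left(-6 + 15 \cdot 2\right) = - 5 \left(-6 + 30\right) = \left(-5\right) 24 = -120$)
$m \left(- H{\left(-2 \right)} + 120\right) = - 120 \left(- (6 - 2) + 120\right) = - 120 \left(\left(-1\right) 4 + 120\right) = - 120 \left(-4 + 120\right) = \left(-120\right) 116 = -13920$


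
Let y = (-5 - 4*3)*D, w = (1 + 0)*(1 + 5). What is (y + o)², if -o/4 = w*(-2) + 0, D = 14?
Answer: 36100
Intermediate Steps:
w = 6 (w = 1*6 = 6)
o = 48 (o = -4*(6*(-2) + 0) = -4*(-12 + 0) = -4*(-12) = 48)
y = -238 (y = (-5 - 4*3)*14 = (-5 - 12)*14 = -17*14 = -238)
(y + o)² = (-238 + 48)² = (-190)² = 36100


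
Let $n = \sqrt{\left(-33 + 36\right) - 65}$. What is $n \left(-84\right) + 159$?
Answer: $159 - 84 i \sqrt{62} \approx 159.0 - 661.42 i$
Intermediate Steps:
$n = i \sqrt{62}$ ($n = \sqrt{3 - 65} = \sqrt{-62} = i \sqrt{62} \approx 7.874 i$)
$n \left(-84\right) + 159 = i \sqrt{62} \left(-84\right) + 159 = - 84 i \sqrt{62} + 159 = 159 - 84 i \sqrt{62}$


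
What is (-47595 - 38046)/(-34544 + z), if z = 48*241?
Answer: 85641/22976 ≈ 3.7274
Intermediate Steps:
z = 11568
(-47595 - 38046)/(-34544 + z) = (-47595 - 38046)/(-34544 + 11568) = -85641/(-22976) = -85641*(-1/22976) = 85641/22976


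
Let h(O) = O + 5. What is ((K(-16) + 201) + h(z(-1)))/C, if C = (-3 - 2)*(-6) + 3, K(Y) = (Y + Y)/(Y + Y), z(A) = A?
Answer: 206/33 ≈ 6.2424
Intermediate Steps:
K(Y) = 1 (K(Y) = (2*Y)/((2*Y)) = (2*Y)*(1/(2*Y)) = 1)
C = 33 (C = -5*(-6) + 3 = 30 + 3 = 33)
h(O) = 5 + O
((K(-16) + 201) + h(z(-1)))/C = ((1 + 201) + (5 - 1))/33 = (202 + 4)*(1/33) = 206*(1/33) = 206/33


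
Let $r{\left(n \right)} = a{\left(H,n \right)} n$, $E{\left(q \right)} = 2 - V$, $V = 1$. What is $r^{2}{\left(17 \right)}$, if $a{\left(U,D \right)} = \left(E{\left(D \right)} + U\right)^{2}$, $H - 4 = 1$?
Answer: $374544$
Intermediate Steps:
$H = 5$ ($H = 4 + 1 = 5$)
$E{\left(q \right)} = 1$ ($E{\left(q \right)} = 2 - 1 = 1$)
$a{\left(U,D \right)} = \left(1 + U\right)^{2}$
$r{\left(n \right)} = 36 n$ ($r{\left(n \right)} = \left(1 + 5\right)^{2} n = 6^{2} n = 36 n$)
$r^{2}{\left(17 \right)} = \left(36 \cdot 17\right)^{2} = 612^{2} = 374544$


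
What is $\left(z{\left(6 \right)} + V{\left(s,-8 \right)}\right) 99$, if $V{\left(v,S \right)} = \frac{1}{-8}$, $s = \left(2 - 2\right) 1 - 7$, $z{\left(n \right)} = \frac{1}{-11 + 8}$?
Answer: $- \frac{363}{8} \approx -45.375$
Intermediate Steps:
$z{\left(n \right)} = - \frac{1}{3}$ ($z{\left(n \right)} = \frac{1}{-3} = - \frac{1}{3}$)
$s = -7$ ($s = 0 \cdot 1 - 7 = 0 - 7 = -7$)
$V{\left(v,S \right)} = - \frac{1}{8}$
$\left(z{\left(6 \right)} + V{\left(s,-8 \right)}\right) 99 = \left(- \frac{1}{3} - \frac{1}{8}\right) 99 = \left(- \frac{11}{24}\right) 99 = - \frac{363}{8}$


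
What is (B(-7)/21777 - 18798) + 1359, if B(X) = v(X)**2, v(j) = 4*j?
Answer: -54252617/3111 ≈ -17439.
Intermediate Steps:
B(X) = 16*X**2 (B(X) = (4*X)**2 = 16*X**2)
(B(-7)/21777 - 18798) + 1359 = ((16*(-7)**2)/21777 - 18798) + 1359 = ((16*49)*(1/21777) - 18798) + 1359 = (784*(1/21777) - 18798) + 1359 = (112/3111 - 18798) + 1359 = -58480466/3111 + 1359 = -54252617/3111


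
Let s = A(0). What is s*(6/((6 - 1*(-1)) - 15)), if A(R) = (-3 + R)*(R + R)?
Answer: 0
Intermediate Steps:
A(R) = 2*R*(-3 + R) (A(R) = (-3 + R)*(2*R) = 2*R*(-3 + R))
s = 0 (s = 2*0*(-3 + 0) = 2*0*(-3) = 0)
s*(6/((6 - 1*(-1)) - 15)) = 0*(6/((6 - 1*(-1)) - 15)) = 0*(6/((6 + 1) - 15)) = 0*(6/(7 - 15)) = 0*(6/(-8)) = 0*(6*(-1/8)) = 0*(-3/4) = 0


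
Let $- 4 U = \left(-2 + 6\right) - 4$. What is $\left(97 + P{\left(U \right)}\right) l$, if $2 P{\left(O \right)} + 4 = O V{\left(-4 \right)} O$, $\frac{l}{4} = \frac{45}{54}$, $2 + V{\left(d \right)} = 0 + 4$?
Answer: $\frac{950}{3} \approx 316.67$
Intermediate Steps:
$V{\left(d \right)} = 2$ ($V{\left(d \right)} = -2 + \left(0 + 4\right) = -2 + 4 = 2$)
$U = 0$ ($U = - \frac{\left(-2 + 6\right) - 4}{4} = - \frac{4 - 4}{4} = \left(- \frac{1}{4}\right) 0 = 0$)
$l = \frac{10}{3}$ ($l = 4 \cdot \frac{45}{54} = 4 \cdot 45 \cdot \frac{1}{54} = 4 \cdot \frac{5}{6} = \frac{10}{3} \approx 3.3333$)
$P{\left(O \right)} = -2 + O^{2}$ ($P{\left(O \right)} = -2 + \frac{O 2 O}{2} = -2 + \frac{2 O O}{2} = -2 + \frac{2 O^{2}}{2} = -2 + O^{2}$)
$\left(97 + P{\left(U \right)}\right) l = \left(97 - \left(2 - 0^{2}\right)\right) \frac{10}{3} = \left(97 + \left(-2 + 0\right)\right) \frac{10}{3} = \left(97 - 2\right) \frac{10}{3} = 95 \cdot \frac{10}{3} = \frac{950}{3}$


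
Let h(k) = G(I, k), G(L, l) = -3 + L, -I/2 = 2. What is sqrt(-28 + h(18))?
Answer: I*sqrt(35) ≈ 5.9161*I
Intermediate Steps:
I = -4 (I = -2*2 = -4)
h(k) = -7 (h(k) = -3 - 4 = -7)
sqrt(-28 + h(18)) = sqrt(-28 - 7) = sqrt(-35) = I*sqrt(35)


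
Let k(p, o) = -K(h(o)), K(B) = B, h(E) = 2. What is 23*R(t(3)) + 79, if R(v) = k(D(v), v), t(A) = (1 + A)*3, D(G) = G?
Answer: 33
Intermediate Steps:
k(p, o) = -2 (k(p, o) = -1*2 = -2)
t(A) = 3 + 3*A
R(v) = -2
23*R(t(3)) + 79 = 23*(-2) + 79 = -46 + 79 = 33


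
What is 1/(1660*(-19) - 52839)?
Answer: -1/84379 ≈ -1.1851e-5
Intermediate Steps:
1/(1660*(-19) - 52839) = 1/(-31540 - 52839) = 1/(-84379) = -1/84379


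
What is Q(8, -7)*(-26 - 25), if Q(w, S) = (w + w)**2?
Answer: -13056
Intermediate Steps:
Q(w, S) = 4*w**2 (Q(w, S) = (2*w)**2 = 4*w**2)
Q(8, -7)*(-26 - 25) = (4*8**2)*(-26 - 25) = (4*64)*(-51) = 256*(-51) = -13056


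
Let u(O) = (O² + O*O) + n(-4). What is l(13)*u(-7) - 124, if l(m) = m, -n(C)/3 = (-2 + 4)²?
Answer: 994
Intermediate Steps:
n(C) = -12 (n(C) = -3*(-2 + 4)² = -3*2² = -3*4 = -12)
u(O) = -12 + 2*O² (u(O) = (O² + O*O) - 12 = (O² + O²) - 12 = 2*O² - 12 = -12 + 2*O²)
l(13)*u(-7) - 124 = 13*(-12 + 2*(-7)²) - 124 = 13*(-12 + 2*49) - 124 = 13*(-12 + 98) - 124 = 13*86 - 124 = 1118 - 124 = 994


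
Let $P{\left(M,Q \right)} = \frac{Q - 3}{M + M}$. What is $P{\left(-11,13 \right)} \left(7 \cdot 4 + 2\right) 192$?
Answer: $- \frac{28800}{11} \approx -2618.2$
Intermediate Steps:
$P{\left(M,Q \right)} = \frac{-3 + Q}{2 M}$
$P{\left(-11,13 \right)} \left(7 \cdot 4 + 2\right) 192 = \frac{-3 + 13}{2 \left(-11\right)} \left(7 \cdot 4 + 2\right) 192 = \frac{1}{2} \left(- \frac{1}{11}\right) 10 \left(28 + 2\right) 192 = \left(- \frac{5}{11}\right) 30 \cdot 192 = \left(- \frac{150}{11}\right) 192 = - \frac{28800}{11}$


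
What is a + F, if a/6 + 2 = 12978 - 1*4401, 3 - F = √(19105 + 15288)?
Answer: 51453 - √34393 ≈ 51268.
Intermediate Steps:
F = 3 - √34393 (F = 3 - √(19105 + 15288) = 3 - √34393 ≈ -182.45)
a = 51450 (a = -12 + 6*(12978 - 1*4401) = -12 + 6*(12978 - 4401) = -12 + 6*8577 = -12 + 51462 = 51450)
a + F = 51450 + (3 - √34393) = 51453 - √34393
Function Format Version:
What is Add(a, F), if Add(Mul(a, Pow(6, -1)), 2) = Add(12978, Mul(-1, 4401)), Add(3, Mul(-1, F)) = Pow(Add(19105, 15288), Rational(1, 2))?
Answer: Add(51453, Mul(-1, Pow(34393, Rational(1, 2)))) ≈ 51268.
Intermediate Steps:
F = Add(3, Mul(-1, Pow(34393, Rational(1, 2)))) (F = Add(3, Mul(-1, Pow(Add(19105, 15288), Rational(1, 2)))) = Add(3, Mul(-1, Pow(34393, Rational(1, 2)))) ≈ -182.45)
a = 51450 (a = Add(-12, Mul(6, Add(12978, Mul(-1, 4401)))) = Add(-12, Mul(6, Add(12978, -4401))) = Add(-12, Mul(6, 8577)) = Add(-12, 51462) = 51450)
Add(a, F) = Add(51450, Add(3, Mul(-1, Pow(34393, Rational(1, 2))))) = Add(51453, Mul(-1, Pow(34393, Rational(1, 2))))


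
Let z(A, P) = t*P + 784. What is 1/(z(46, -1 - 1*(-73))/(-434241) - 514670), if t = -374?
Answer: -434241/223490789326 ≈ -1.9430e-6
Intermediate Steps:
z(A, P) = 784 - 374*P (z(A, P) = -374*P + 784 = 784 - 374*P)
1/(z(46, -1 - 1*(-73))/(-434241) - 514670) = 1/((784 - 374*(-1 - 1*(-73)))/(-434241) - 514670) = 1/((784 - 374*(-1 + 73))*(-1/434241) - 514670) = 1/((784 - 374*72)*(-1/434241) - 514670) = 1/((784 - 26928)*(-1/434241) - 514670) = 1/(-26144*(-1/434241) - 514670) = 1/(26144/434241 - 514670) = 1/(-223490789326/434241) = -434241/223490789326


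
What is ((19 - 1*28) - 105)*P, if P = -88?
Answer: 10032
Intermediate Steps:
((19 - 1*28) - 105)*P = ((19 - 1*28) - 105)*(-88) = ((19 - 28) - 105)*(-88) = (-9 - 105)*(-88) = -114*(-88) = 10032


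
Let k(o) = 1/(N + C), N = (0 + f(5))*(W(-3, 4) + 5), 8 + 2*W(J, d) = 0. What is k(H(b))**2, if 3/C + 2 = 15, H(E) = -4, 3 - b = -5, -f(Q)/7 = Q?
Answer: 169/204304 ≈ 0.00082720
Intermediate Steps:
W(J, d) = -4 (W(J, d) = -4 + (1/2)*0 = -4 + 0 = -4)
f(Q) = -7*Q
b = 8 (b = 3 - 1*(-5) = 3 + 5 = 8)
N = -35 (N = (0 - 7*5)*(-4 + 5) = (0 - 35)*1 = -35*1 = -35)
C = 3/13 (C = 3/(-2 + 15) = 3/13 ≈ 0.23077)
k(o) = -13/452 (k(o) = 1/(-35 + 3/13) = 1/(-452/13) = -13/452)
k(H(b))**2 = (-13/452)**2 = 169/204304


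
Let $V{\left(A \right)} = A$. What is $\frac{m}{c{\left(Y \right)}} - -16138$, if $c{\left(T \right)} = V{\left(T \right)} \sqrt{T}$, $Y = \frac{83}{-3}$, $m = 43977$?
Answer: $16138 + \frac{131931 i \sqrt{249}}{6889} \approx 16138.0 + 302.2 i$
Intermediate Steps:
$Y = - \frac{83}{3}$ ($Y = 83 \left(- \frac{1}{3}\right) = - \frac{83}{3} \approx -27.667$)
$c{\left(T \right)} = T^{\frac{3}{2}}$ ($c{\left(T \right)} = T \sqrt{T} = T^{\frac{3}{2}}$)
$\frac{m}{c{\left(Y \right)}} - -16138 = \frac{43977}{\left(- \frac{83}{3}\right)^{\frac{3}{2}}} - -16138 = \frac{43977}{\left(- \frac{83}{9}\right) i \sqrt{249}} + 16138 = 43977 \frac{3 i \sqrt{249}}{6889} + 16138 = \frac{131931 i \sqrt{249}}{6889} + 16138 = 16138 + \frac{131931 i \sqrt{249}}{6889}$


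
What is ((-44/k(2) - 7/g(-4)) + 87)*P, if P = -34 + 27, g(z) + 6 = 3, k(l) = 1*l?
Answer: -1414/3 ≈ -471.33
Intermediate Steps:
k(l) = l
g(z) = -3 (g(z) = -6 + 3 = -3)
P = -7
((-44/k(2) - 7/g(-4)) + 87)*P = ((-44/2 - 7/(-3)) + 87)*(-7) = ((-44*½ - 7*(-⅓)) + 87)*(-7) = ((-22 + 7/3) + 87)*(-7) = (-59/3 + 87)*(-7) = (202/3)*(-7) = -1414/3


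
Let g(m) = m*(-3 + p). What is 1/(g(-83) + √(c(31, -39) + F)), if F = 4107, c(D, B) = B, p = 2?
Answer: 83/2821 - 6*√113/2821 ≈ 0.0068129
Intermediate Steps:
g(m) = -m (g(m) = m*(-3 + 2) = m*(-1) = -m)
1/(g(-83) + √(c(31, -39) + F)) = 1/(-1*(-83) + √(-39 + 4107)) = 1/(83 + √4068) = 1/(83 + 6*√113)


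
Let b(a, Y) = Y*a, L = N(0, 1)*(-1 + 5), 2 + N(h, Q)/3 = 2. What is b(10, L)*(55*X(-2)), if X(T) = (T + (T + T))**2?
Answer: 0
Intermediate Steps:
N(h, Q) = 0 (N(h, Q) = -6 + 3*2 = -6 + 6 = 0)
X(T) = 9*T**2 (X(T) = (T + 2*T)**2 = (3*T)**2 = 9*T**2)
L = 0 (L = 0*(-1 + 5) = 0*4 = 0)
b(10, L)*(55*X(-2)) = (0*10)*(55*(9*(-2)**2)) = 0*(55*(9*4)) = 0*(55*36) = 0*1980 = 0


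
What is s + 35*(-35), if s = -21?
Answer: -1246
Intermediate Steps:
s + 35*(-35) = -21 + 35*(-35) = -21 - 1225 = -1246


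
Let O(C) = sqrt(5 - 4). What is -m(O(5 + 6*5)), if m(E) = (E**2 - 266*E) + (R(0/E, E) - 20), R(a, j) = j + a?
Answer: 284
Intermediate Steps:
O(C) = 1 (O(C) = sqrt(1) = 1)
R(a, j) = a + j
m(E) = -20 + E**2 - 265*E (m(E) = (E**2 - 266*E) + ((0/E + E) - 20) = (E**2 - 266*E) + ((0 + E) - 20) = (E**2 - 266*E) + (E - 20) = (E**2 - 266*E) + (-20 + E) = -20 + E**2 - 265*E)
-m(O(5 + 6*5)) = -(-20 + 1**2 - 265*1) = -(-20 + 1 - 265) = -1*(-284) = 284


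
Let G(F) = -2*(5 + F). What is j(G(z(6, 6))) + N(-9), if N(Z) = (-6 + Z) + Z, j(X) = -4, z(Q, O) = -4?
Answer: -28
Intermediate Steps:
G(F) = -10 - 2*F
N(Z) = -6 + 2*Z
j(G(z(6, 6))) + N(-9) = -4 + (-6 + 2*(-9)) = -4 + (-6 - 18) = -4 - 24 = -28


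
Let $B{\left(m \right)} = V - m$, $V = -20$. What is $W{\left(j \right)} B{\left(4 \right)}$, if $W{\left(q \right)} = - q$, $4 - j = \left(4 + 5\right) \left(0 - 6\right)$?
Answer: $1392$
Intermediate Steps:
$B{\left(m \right)} = -20 - m$
$j = 58$ ($j = 4 - \left(4 + 5\right) \left(0 - 6\right) = 4 - 9 \left(-6\right) = 4 - -54 = 4 + 54 = 58$)
$W{\left(j \right)} B{\left(4 \right)} = \left(-1\right) 58 \left(-20 - 4\right) = - 58 \left(-20 - 4\right) = \left(-58\right) \left(-24\right) = 1392$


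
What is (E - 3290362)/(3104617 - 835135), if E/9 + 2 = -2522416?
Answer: -12996062/1134741 ≈ -11.453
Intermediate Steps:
E = -22701762 (E = -18 + 9*(-2522416) = -18 - 22701744 = -22701762)
(E - 3290362)/(3104617 - 835135) = (-22701762 - 3290362)/(3104617 - 835135) = -25992124/2269482 = -25992124*1/2269482 = -12996062/1134741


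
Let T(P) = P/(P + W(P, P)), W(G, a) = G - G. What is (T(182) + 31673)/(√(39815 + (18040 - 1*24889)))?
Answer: 15837*√32966/16483 ≈ 174.45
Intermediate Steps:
W(G, a) = 0
T(P) = 1 (T(P) = P/(P + 0) = P/P = 1)
(T(182) + 31673)/(√(39815 + (18040 - 1*24889))) = (1 + 31673)/(√(39815 + (18040 - 1*24889))) = 31674/(√(39815 + (18040 - 24889))) = 31674/(√(39815 - 6849)) = 31674/(√32966) = 31674*(√32966/32966) = 15837*√32966/16483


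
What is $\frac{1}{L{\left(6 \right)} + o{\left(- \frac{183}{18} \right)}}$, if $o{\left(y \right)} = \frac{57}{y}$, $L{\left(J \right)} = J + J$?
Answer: $\frac{61}{390} \approx 0.15641$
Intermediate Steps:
$L{\left(J \right)} = 2 J$
$\frac{1}{L{\left(6 \right)} + o{\left(- \frac{183}{18} \right)}} = \frac{1}{2 \cdot 6 + \frac{57}{\left(-183\right) \frac{1}{18}}} = \frac{1}{12 + \frac{57}{\left(-183\right) \frac{1}{18}}} = \frac{1}{12 + \frac{57}{- \frac{61}{6}}} = \frac{1}{12 + 57 \left(- \frac{6}{61}\right)} = \frac{1}{12 - \frac{342}{61}} = \frac{1}{\frac{390}{61}} = \frac{61}{390}$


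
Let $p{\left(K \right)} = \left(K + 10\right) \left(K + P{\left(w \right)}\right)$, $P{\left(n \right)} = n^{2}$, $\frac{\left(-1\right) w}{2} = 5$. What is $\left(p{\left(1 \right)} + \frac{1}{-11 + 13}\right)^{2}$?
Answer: $\frac{4941729}{4} \approx 1.2354 \cdot 10^{6}$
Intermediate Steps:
$w = -10$ ($w = \left(-2\right) 5 = -10$)
$p{\left(K \right)} = \left(10 + K\right) \left(100 + K\right)$ ($p{\left(K \right)} = \left(K + 10\right) \left(K + \left(-10\right)^{2}\right) = \left(10 + K\right) \left(K + 100\right) = \left(10 + K\right) \left(100 + K\right)$)
$\left(p{\left(1 \right)} + \frac{1}{-11 + 13}\right)^{2} = \left(\left(1000 + 1^{2} + 110 \cdot 1\right) + \frac{1}{-11 + 13}\right)^{2} = \left(\left(1000 + 1 + 110\right) + \frac{1}{2}\right)^{2} = \left(1111 + \frac{1}{2}\right)^{2} = \left(\frac{2223}{2}\right)^{2} = \frac{4941729}{4}$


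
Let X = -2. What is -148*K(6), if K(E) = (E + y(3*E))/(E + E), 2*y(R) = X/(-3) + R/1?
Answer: -1702/9 ≈ -189.11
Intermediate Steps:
y(R) = 1/3 + R/2 (y(R) = (-2/(-3) + R/1)/2 = (-2*(-1/3) + R*1)/2 = (2/3 + R)/2 = 1/3 + R/2)
K(E) = (1/3 + 5*E/2)/(2*E) (K(E) = (E + (1/3 + (3*E)/2))/(E + E) = (E + (1/3 + 3*E/2))/((2*E)) = (1/3 + 5*E/2)*(1/(2*E)) = (1/3 + 5*E/2)/(2*E))
-148*K(6) = -37*(2 + 15*6)/(3*6) = -37*(2 + 90)/(3*6) = -37*92/(3*6) = -148*23/18 = -1702/9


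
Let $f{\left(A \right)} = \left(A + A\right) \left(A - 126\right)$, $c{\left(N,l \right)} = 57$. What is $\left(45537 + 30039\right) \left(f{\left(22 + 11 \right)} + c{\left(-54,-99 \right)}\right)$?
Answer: $-459577656$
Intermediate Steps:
$f{\left(A \right)} = 2 A \left(-126 + A\right)$
$\left(45537 + 30039\right) \left(f{\left(22 + 11 \right)} + c{\left(-54,-99 \right)}\right) = \left(45537 + 30039\right) \left(2 \left(22 + 11\right) \left(-126 + \left(22 + 11\right)\right) + 57\right) = 75576 \left(2 \cdot 33 \left(-126 + 33\right) + 57\right) = 75576 \left(2 \cdot 33 \left(-93\right) + 57\right) = 75576 \left(-6138 + 57\right) = 75576 \left(-6081\right) = -459577656$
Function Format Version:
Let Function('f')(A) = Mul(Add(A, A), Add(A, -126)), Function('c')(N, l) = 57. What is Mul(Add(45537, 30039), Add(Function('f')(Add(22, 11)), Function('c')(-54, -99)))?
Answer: -459577656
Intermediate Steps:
Function('f')(A) = Mul(2, A, Add(-126, A)) (Function('f')(A) = Mul(Mul(2, A), Add(-126, A)) = Mul(2, A, Add(-126, A)))
Mul(Add(45537, 30039), Add(Function('f')(Add(22, 11)), Function('c')(-54, -99))) = Mul(Add(45537, 30039), Add(Mul(2, Add(22, 11), Add(-126, Add(22, 11))), 57)) = Mul(75576, Add(Mul(2, 33, Add(-126, 33)), 57)) = Mul(75576, Add(Mul(2, 33, -93), 57)) = Mul(75576, Add(-6138, 57)) = Mul(75576, -6081) = -459577656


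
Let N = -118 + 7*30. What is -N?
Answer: -92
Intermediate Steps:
N = 92 (N = -118 + 210 = 92)
-N = -1*92 = -92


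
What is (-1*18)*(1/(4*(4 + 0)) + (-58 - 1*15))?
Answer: 10503/8 ≈ 1312.9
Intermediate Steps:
(-1*18)*(1/(4*(4 + 0)) + (-58 - 1*15)) = -18*(1/(4*4) + (-58 - 15)) = -18*(1/16 - 73) = -18*(-1167/16) = 10503/8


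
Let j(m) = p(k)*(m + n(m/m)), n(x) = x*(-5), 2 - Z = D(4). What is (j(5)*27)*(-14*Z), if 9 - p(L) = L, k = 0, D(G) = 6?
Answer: 0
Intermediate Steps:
Z = -4 (Z = 2 - 1*6 = 2 - 6 = -4)
n(x) = -5*x
p(L) = 9 - L
j(m) = -45 + 9*m (j(m) = (9 - 1*0)*(m - 5*m/m) = (9 + 0)*(m - 5*1) = 9*(m - 5) = 9*(-5 + m) = -45 + 9*m)
(j(5)*27)*(-14*Z) = ((-45 + 9*5)*27)*(-14*(-4)) = ((-45 + 45)*27)*56 = (0*27)*56 = 0*56 = 0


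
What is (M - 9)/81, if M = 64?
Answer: 55/81 ≈ 0.67901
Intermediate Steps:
(M - 9)/81 = (64 - 9)/81 = (1/81)*55 = 55/81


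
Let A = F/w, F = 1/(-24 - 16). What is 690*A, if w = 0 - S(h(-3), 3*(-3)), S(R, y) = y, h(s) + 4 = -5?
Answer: -23/12 ≈ -1.9167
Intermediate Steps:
h(s) = -9 (h(s) = -4 - 5 = -9)
F = -1/40 (F = 1/(-40) = -1/40 ≈ -0.025000)
w = 9 (w = 0 - 3*(-3) = 0 - 1*(-9) = 0 + 9 = 9)
A = -1/360 (A = -1/40/9 = -1/40*⅑ = -1/360 ≈ -0.0027778)
690*A = 690*(-1/360) = -23/12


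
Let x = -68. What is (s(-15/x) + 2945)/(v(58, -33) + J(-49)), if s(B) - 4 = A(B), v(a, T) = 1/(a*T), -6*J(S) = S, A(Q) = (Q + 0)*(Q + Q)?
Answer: 2175041847/6022760 ≈ 361.14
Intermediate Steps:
A(Q) = 2*Q² (A(Q) = Q*(2*Q) = 2*Q²)
J(S) = -S/6
v(a, T) = 1/(T*a)
s(B) = 4 + 2*B²
(s(-15/x) + 2945)/(v(58, -33) + J(-49)) = ((4 + 2*(-15/(-68))²) + 2945)/(1/(-33*58) - ⅙*(-49)) = ((4 + 2*(-15*(-1/68))²) + 2945)/(-1/33*1/58 + 49/6) = ((4 + 2*(15/68)²) + 2945)/(-1/1914 + 49/6) = ((4 + 2*(225/4624)) + 2945)/(2605/319) = ((4 + 225/2312) + 2945)*(319/2605) = (9473/2312 + 2945)*(319/2605) = (6818313/2312)*(319/2605) = 2175041847/6022760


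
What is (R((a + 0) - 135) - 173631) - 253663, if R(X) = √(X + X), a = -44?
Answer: -427294 + I*√358 ≈ -4.2729e+5 + 18.921*I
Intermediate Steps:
R(X) = √2*√X (R(X) = √(2*X) = √2*√X)
(R((a + 0) - 135) - 173631) - 253663 = (√2*√((-44 + 0) - 135) - 173631) - 253663 = (√2*√(-44 - 135) - 173631) - 253663 = (√2*√(-179) - 173631) - 253663 = (√2*(I*√179) - 173631) - 253663 = (I*√358 - 173631) - 253663 = (-173631 + I*√358) - 253663 = -427294 + I*√358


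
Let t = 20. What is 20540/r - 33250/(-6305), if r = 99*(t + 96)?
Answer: 25567385/3620331 ≈ 7.0622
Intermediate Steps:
r = 11484 (r = 99*(20 + 96) = 99*116 = 11484)
20540/r - 33250/(-6305) = 20540/11484 - 33250/(-6305) = 20540*(1/11484) - 33250*(-1/6305) = 5135/2871 + 6650/1261 = 25567385/3620331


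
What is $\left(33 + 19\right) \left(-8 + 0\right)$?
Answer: $-416$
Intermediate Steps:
$\left(33 + 19\right) \left(-8 + 0\right) = 52 \left(-8\right) = -416$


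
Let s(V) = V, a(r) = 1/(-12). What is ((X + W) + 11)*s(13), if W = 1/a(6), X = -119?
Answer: -1560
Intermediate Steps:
a(r) = -1/12
W = -12 (W = 1/(-1/12) = -12)
((X + W) + 11)*s(13) = ((-119 - 12) + 11)*13 = (-131 + 11)*13 = -120*13 = -1560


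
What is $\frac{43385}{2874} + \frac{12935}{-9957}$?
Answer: $\frac{43867695}{3179602} \approx 13.797$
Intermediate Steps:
$\frac{43385}{2874} + \frac{12935}{-9957} = 43385 \cdot \frac{1}{2874} + 12935 \left(- \frac{1}{9957}\right) = \frac{43385}{2874} - \frac{12935}{9957} = \frac{43867695}{3179602}$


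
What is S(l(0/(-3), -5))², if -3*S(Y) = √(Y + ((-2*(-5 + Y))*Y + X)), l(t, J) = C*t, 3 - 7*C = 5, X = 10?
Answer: 10/9 ≈ 1.1111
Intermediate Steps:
C = -2/7 (C = 3/7 - ⅐*5 = 3/7 - 5/7 = -2/7 ≈ -0.28571)
l(t, J) = -2*t/7
S(Y) = -√(10 + Y + Y*(10 - 2*Y))/3 (S(Y) = -√(Y + ((-2*(-5 + Y))*Y + 10))/3 = -√(Y + ((10 - 2*Y)*Y + 10))/3 = -√(Y + (Y*(10 - 2*Y) + 10))/3 = -√(Y + (10 + Y*(10 - 2*Y)))/3 = -√(10 + Y + Y*(10 - 2*Y))/3)
S(l(0/(-3), -5))² = (-√(10 - 2*(-0/(-3))² + 11*(-0/(-3)))/3)² = (-√(10 - 2*(-0*(-1)/3)² + 11*(-0*(-1)/3))/3)² = (-√(10 - 2*(-2/7*0)² + 11*(-2/7*0))/3)² = (-√(10 - 2*0² + 11*0)/3)² = (-√(10 - 2*0 + 0)/3)² = (-√(10 + 0 + 0)/3)² = (-√10/3)² = 10/9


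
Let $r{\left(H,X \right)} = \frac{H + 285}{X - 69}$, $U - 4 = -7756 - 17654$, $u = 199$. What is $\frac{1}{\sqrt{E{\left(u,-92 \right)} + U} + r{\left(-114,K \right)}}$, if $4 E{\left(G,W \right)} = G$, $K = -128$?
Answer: $- \frac{134748}{3936319789} - \frac{388090 i \sqrt{4057}}{3936319789} \approx -3.4232 \cdot 10^{-5} - 0.0062798 i$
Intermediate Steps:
$U = -25406$ ($U = 4 - 25410 = -25406$)
$E{\left(G,W \right)} = \frac{G}{4}$
$r{\left(H,X \right)} = \frac{285 + H}{-69 + X}$
$\frac{1}{\sqrt{E{\left(u,-92 \right)} + U} + r{\left(-114,K \right)}} = \frac{1}{\sqrt{\frac{1}{4} \cdot 199 - 25406} + \frac{285 - 114}{-69 - 128}} = \frac{1}{\sqrt{\frac{199}{4} - 25406} + \frac{1}{-197} \cdot 171} = \frac{1}{\sqrt{- \frac{101425}{4}} - \frac{171}{197}} = \frac{1}{\frac{5 i \sqrt{4057}}{2} - \frac{171}{197}} = \frac{1}{- \frac{171}{197} + \frac{5 i \sqrt{4057}}{2}}$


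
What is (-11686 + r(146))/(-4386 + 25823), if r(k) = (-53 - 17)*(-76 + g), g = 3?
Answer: -6576/21437 ≈ -0.30676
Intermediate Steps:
r(k) = 5110 (r(k) = (-53 - 17)*(-76 + 3) = -70*(-73) = 5110)
(-11686 + r(146))/(-4386 + 25823) = (-11686 + 5110)/(-4386 + 25823) = -6576/21437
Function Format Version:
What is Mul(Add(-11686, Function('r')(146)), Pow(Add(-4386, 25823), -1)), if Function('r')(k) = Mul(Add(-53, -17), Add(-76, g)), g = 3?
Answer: Rational(-6576, 21437) ≈ -0.30676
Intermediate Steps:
Function('r')(k) = 5110 (Function('r')(k) = Mul(Add(-53, -17), Add(-76, 3)) = Mul(-70, -73) = 5110)
Mul(Add(-11686, Function('r')(146)), Pow(Add(-4386, 25823), -1)) = Mul(Add(-11686, 5110), Pow(Add(-4386, 25823), -1)) = Mul(-6576, Pow(21437, -1)) = Mul(-6576, Rational(1, 21437)) = Rational(-6576, 21437)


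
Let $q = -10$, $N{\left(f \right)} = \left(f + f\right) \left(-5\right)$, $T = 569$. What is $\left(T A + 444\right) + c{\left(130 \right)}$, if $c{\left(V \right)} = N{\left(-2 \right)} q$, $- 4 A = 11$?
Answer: $- \frac{5283}{4} \approx -1320.8$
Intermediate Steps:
$N{\left(f \right)} = - 10 f$ ($N{\left(f \right)} = 2 f \left(-5\right) = - 10 f$)
$A = - \frac{11}{4}$ ($A = \left(- \frac{1}{4}\right) 11 = - \frac{11}{4} \approx -2.75$)
$c{\left(V \right)} = -200$ ($c{\left(V \right)} = \left(-10\right) \left(-2\right) \left(-10\right) = 20 \left(-10\right) = -200$)
$\left(T A + 444\right) + c{\left(130 \right)} = \left(569 \left(- \frac{11}{4}\right) + 444\right) - 200 = \left(- \frac{6259}{4} + 444\right) - 200 = - \frac{4483}{4} - 200 = - \frac{5283}{4}$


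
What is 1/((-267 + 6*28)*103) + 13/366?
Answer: 44065/1244034 ≈ 0.035421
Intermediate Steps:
1/((-267 + 6*28)*103) + 13/366 = (1/103)/(-267 + 168) + 13*(1/366) = (1/103)/(-99) + 13/366 = -1/99*1/103 + 13/366 = -1/10197 + 13/366 = 44065/1244034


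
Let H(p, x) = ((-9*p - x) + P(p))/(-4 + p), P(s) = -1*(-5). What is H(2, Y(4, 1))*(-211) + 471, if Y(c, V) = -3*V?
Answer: -584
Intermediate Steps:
P(s) = 5
H(p, x) = (5 - x - 9*p)/(-4 + p) (H(p, x) = ((-9*p - x) + 5)/(-4 + p) = ((-x - 9*p) + 5)/(-4 + p) = (5 - x - 9*p)/(-4 + p))
H(2, Y(4, 1))*(-211) + 471 = ((5 - (-3) - 9*2)/(-4 + 2))*(-211) + 471 = ((5 - 1*(-3) - 18)/(-2))*(-211) + 471 = -(5 + 3 - 18)/2*(-211) + 471 = -½*(-10)*(-211) + 471 = 5*(-211) + 471 = -1055 + 471 = -584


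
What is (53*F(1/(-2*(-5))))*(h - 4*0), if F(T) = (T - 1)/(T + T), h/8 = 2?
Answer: -3816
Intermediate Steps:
h = 16 (h = 8*2 = 16)
F(T) = (-1 + T)/(2*T) (F(T) = (-1 + T)/((2*T)) = (-1 + T)*(1/(2*T)) = (-1 + T)/(2*T))
(53*F(1/(-2*(-5))))*(h - 4*0) = (53*((-1 + 1/(-2*(-5)))/(2*(1/(-2*(-5))))))*(16 - 4*0) = (53*((-1 + 1/10)/(2*(1/10))))*(16 + 0) = (53*((-1 + ⅒)/(2*(⅒))))*16 = (53*((½)*10*(-9/10)))*16 = (53*(-9/2))*16 = -477/2*16 = -3816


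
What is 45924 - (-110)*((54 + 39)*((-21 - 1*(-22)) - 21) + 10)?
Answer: -157576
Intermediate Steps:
45924 - (-110)*((54 + 39)*((-21 - 1*(-22)) - 21) + 10) = 45924 - (-110)*(93*((-21 + 22) - 21) + 10) = 45924 - (-110)*(93*(1 - 21) + 10) = 45924 - (-110)*(93*(-20) + 10) = 45924 - (-110)*(-1860 + 10) = 45924 - (-110)*(-1850) = 45924 - 1*203500 = 45924 - 203500 = -157576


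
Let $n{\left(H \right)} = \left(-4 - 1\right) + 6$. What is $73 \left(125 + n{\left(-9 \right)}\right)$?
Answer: $9198$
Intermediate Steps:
$n{\left(H \right)} = 1$ ($n{\left(H \right)} = -5 + 6 = 1$)
$73 \left(125 + n{\left(-9 \right)}\right) = 73 \left(125 + 1\right) = 73 \cdot 126 = 9198$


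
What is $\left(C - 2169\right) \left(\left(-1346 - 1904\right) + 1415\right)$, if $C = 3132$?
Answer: $-1767105$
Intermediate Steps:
$\left(C - 2169\right) \left(\left(-1346 - 1904\right) + 1415\right) = \left(3132 - 2169\right) \left(\left(-1346 - 1904\right) + 1415\right) = 963 \left(-3250 + 1415\right) = 963 \left(-1835\right) = -1767105$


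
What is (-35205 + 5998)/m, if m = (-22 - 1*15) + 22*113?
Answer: -29207/2449 ≈ -11.926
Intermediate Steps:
m = 2449 (m = (-22 - 15) + 2486 = -37 + 2486 = 2449)
(-35205 + 5998)/m = (-35205 + 5998)/2449 = -29207*1/2449 = -29207/2449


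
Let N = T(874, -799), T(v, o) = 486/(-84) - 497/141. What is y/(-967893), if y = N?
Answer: 18379/1910620782 ≈ 9.6194e-6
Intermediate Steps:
T(v, o) = -18379/1974 (T(v, o) = 486*(-1/84) - 497*1/141 = -81/14 - 497/141 = -18379/1974)
N = -18379/1974 ≈ -9.3105
y = -18379/1974 ≈ -9.3105
y/(-967893) = -18379/1974/(-967893) = -18379/1974*(-1/967893) = 18379/1910620782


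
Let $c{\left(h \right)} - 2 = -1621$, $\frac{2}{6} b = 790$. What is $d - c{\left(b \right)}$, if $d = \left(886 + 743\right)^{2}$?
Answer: $2655260$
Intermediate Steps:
$b = 2370$ ($b = 3 \cdot 790 = 2370$)
$c{\left(h \right)} = -1619$ ($c{\left(h \right)} = 2 - 1621 = -1619$)
$d = 2653641$ ($d = 1629^{2} = 2653641$)
$d - c{\left(b \right)} = 2653641 - -1619 = 2653641 + 1619 = 2655260$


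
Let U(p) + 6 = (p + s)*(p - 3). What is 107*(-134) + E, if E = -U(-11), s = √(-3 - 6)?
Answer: -14486 + 42*I ≈ -14486.0 + 42.0*I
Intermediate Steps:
s = 3*I (s = √(-9) = 3*I ≈ 3.0*I)
U(p) = -6 + (-3 + p)*(p + 3*I) (U(p) = -6 + (p + 3*I)*(p - 3) = -6 + (p + 3*I)*(-3 + p) = -6 + (-3 + p)*(p + 3*I))
E = -148 + 42*I (E = -(-6 + (-11)² - 9*I + 3*(-11)*(-1 + I)) = -(-6 + 121 - 9*I + (33 - 33*I)) = -(148 - 42*I) = -148 + 42*I ≈ -148.0 + 42.0*I)
107*(-134) + E = 107*(-134) + (-148 + 42*I) = -14338 + (-148 + 42*I) = -14486 + 42*I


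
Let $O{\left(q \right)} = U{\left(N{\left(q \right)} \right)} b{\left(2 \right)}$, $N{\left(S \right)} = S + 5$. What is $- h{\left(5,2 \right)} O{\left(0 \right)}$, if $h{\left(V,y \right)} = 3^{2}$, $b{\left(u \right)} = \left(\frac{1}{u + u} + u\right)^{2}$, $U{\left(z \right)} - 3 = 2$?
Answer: $- \frac{3645}{16} \approx -227.81$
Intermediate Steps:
$N{\left(S \right)} = 5 + S$
$U{\left(z \right)} = 5$ ($U{\left(z \right)} = 3 + 2 = 5$)
$b{\left(u \right)} = \left(u + \frac{1}{2 u}\right)^{2}$ ($b{\left(u \right)} = \left(\frac{1}{2 u} + u\right)^{2} = \left(u + \frac{1}{2 u}\right)^{2}$)
$h{\left(V,y \right)} = 9$
$O{\left(q \right)} = \frac{405}{16}$ ($O{\left(q \right)} = 5 \frac{\left(1 + 2 \cdot 2^{2}\right)^{2}}{4 \cdot 4} = 5 \cdot \frac{1}{4} \cdot \frac{1}{4} \left(1 + 2 \cdot 4\right)^{2} = 5 \cdot \frac{1}{4} \cdot \frac{1}{4} \left(1 + 8\right)^{2} = 5 \cdot \frac{1}{4} \cdot \frac{1}{4} \cdot 9^{2} = 5 \cdot \frac{1}{4} \cdot \frac{1}{4} \cdot 81 = 5 \cdot \frac{81}{16} = \frac{405}{16}$)
$- h{\left(5,2 \right)} O{\left(0 \right)} = \left(-1\right) 9 \cdot \frac{405}{16} = \left(-9\right) \frac{405}{16} = - \frac{3645}{16}$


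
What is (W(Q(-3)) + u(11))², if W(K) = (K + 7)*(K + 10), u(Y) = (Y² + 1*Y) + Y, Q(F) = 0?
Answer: 45369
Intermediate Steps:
u(Y) = Y² + 2*Y (u(Y) = (Y² + Y) + Y = (Y + Y²) + Y = Y² + 2*Y)
W(K) = (7 + K)*(10 + K)
(W(Q(-3)) + u(11))² = ((70 + 0² + 17*0) + 11*(2 + 11))² = ((70 + 0 + 0) + 11*13)² = (70 + 143)² = 213² = 45369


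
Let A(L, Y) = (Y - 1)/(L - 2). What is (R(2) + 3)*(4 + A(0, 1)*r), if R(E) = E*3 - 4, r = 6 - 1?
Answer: 20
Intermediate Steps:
A(L, Y) = (-1 + Y)/(-2 + L)
r = 5
R(E) = -4 + 3*E (R(E) = 3*E - 4 = -4 + 3*E)
(R(2) + 3)*(4 + A(0, 1)*r) = ((-4 + 3*2) + 3)*(4 + ((-1 + 1)/(-2 + 0))*5) = ((-4 + 6) + 3)*(4 + (0/(-2))*5) = (2 + 3)*(4 - ½*0*5) = 5*(4 + 0*5) = 5*(4 + 0) = 5*4 = 20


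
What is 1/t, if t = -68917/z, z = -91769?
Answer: 91769/68917 ≈ 1.3316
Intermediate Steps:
t = 68917/91769 (t = -68917/(-91769) = -68917*(-1/91769) = 68917/91769 ≈ 0.75098)
1/t = 1/(68917/91769) = 91769/68917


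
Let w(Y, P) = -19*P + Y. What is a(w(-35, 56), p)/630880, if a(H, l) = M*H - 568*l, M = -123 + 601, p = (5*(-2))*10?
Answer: -234261/315440 ≈ -0.74265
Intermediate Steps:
w(Y, P) = Y - 19*P
p = -100 (p = -10*10 = -100)
M = 478
a(H, l) = -568*l + 478*H (a(H, l) = 478*H - 568*l = -568*l + 478*H)
a(w(-35, 56), p)/630880 = (-568*(-100) + 478*(-35 - 19*56))/630880 = (56800 + 478*(-35 - 1064))*(1/630880) = (56800 + 478*(-1099))*(1/630880) = (56800 - 525322)*(1/630880) = -468522*1/630880 = -234261/315440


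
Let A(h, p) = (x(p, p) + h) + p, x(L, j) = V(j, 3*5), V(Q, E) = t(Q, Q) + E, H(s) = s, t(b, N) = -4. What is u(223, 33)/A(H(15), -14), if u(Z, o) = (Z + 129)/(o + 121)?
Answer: 4/21 ≈ 0.19048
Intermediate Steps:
V(Q, E) = -4 + E
x(L, j) = 11 (x(L, j) = -4 + 3*5 = -4 + 15 = 11)
A(h, p) = 11 + h + p (A(h, p) = (11 + h) + p = 11 + h + p)
u(Z, o) = (129 + Z)/(121 + o)
u(223, 33)/A(H(15), -14) = ((129 + 223)/(121 + 33))/(11 + 15 - 14) = (352/154)/12 = ((1/154)*352)*(1/12) = (16/7)*(1/12) = 4/21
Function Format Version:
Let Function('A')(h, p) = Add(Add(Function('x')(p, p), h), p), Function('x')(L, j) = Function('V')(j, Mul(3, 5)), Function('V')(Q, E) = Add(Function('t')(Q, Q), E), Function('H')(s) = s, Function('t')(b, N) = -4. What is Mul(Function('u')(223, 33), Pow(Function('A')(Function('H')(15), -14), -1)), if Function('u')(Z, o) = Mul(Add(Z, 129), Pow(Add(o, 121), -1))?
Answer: Rational(4, 21) ≈ 0.19048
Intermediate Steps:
Function('V')(Q, E) = Add(-4, E)
Function('x')(L, j) = 11 (Function('x')(L, j) = Add(-4, Mul(3, 5)) = Add(-4, 15) = 11)
Function('A')(h, p) = Add(11, h, p) (Function('A')(h, p) = Add(Add(11, h), p) = Add(11, h, p))
Function('u')(Z, o) = Mul(Pow(Add(121, o), -1), Add(129, Z)) (Function('u')(Z, o) = Mul(Add(129, Z), Pow(Add(121, o), -1)) = Mul(Pow(Add(121, o), -1), Add(129, Z)))
Mul(Function('u')(223, 33), Pow(Function('A')(Function('H')(15), -14), -1)) = Mul(Mul(Pow(Add(121, 33), -1), Add(129, 223)), Pow(Add(11, 15, -14), -1)) = Mul(Mul(Pow(154, -1), 352), Pow(12, -1)) = Mul(Mul(Rational(1, 154), 352), Rational(1, 12)) = Mul(Rational(16, 7), Rational(1, 12)) = Rational(4, 21)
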